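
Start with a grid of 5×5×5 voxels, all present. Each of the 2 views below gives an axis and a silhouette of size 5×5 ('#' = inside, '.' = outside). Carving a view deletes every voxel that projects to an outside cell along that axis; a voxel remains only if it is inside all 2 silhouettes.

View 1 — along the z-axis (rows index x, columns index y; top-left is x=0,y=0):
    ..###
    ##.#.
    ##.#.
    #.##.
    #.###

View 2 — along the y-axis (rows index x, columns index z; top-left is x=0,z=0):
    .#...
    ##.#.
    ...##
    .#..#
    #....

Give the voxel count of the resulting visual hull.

28 voxels

full grid |V| = 125
carve view 1 (along z, XY-mask fill 16/25): 80 voxels remain
carve view 2 (along y, XZ-mask fill 9/25): 28 voxels remain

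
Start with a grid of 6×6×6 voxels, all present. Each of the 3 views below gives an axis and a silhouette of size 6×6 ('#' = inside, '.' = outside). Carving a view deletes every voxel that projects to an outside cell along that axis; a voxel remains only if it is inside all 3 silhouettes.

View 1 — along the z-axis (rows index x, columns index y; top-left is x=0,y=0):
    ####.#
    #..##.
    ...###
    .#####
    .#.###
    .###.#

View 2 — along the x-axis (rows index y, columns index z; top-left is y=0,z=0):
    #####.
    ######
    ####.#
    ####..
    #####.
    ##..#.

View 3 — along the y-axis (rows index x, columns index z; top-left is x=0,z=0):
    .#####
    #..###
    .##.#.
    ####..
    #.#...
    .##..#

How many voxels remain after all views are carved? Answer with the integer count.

before carving: 216 voxels (6×6×6)
step 1: project along z, AND mask (24/36) → |grid| = 144
step 2: project along x, AND mask (28/36) → |grid| = 108
step 3: project along y, AND mask (21/36) → |grid| = 67

voxel count = 67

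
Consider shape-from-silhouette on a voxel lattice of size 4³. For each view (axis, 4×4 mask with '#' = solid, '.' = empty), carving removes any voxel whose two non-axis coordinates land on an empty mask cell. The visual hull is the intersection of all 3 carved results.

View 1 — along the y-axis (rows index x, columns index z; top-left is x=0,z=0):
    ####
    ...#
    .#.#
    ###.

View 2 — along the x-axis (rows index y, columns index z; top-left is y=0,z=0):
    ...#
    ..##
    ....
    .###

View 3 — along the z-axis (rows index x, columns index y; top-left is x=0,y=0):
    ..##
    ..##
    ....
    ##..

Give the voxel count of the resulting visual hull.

remaining voxels: 5

full grid |V| = 64
step 1: project along y, AND mask (10/16) → |grid| = 40
step 2: project along x, AND mask (6/16) → |grid| = 16
step 3: project along z, AND mask (6/16) → |grid| = 5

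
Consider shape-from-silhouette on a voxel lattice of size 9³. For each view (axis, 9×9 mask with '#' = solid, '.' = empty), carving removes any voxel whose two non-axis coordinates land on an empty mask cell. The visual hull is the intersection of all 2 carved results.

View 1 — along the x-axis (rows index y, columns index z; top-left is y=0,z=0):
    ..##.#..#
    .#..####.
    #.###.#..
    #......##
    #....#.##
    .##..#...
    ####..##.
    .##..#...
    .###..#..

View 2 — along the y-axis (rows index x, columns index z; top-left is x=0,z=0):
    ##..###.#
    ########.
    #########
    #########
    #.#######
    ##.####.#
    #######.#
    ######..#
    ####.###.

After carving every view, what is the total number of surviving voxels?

initial block: 9^3 = 729
  1. axis=0 (YZ plane), |mask|=37  ⇒  voxels=333
  2. axis=1 (XZ plane), |mask|=69  ⇒  voxels=284

|visual hull| = 284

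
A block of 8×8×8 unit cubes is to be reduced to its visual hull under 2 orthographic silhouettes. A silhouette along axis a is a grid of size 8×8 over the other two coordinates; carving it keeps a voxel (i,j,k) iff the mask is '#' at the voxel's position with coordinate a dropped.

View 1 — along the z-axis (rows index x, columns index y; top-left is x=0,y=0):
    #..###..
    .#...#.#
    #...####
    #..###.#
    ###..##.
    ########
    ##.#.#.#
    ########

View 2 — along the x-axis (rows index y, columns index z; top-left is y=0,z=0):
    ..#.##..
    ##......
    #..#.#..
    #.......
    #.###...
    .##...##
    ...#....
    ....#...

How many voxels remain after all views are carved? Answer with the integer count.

|visual hull| = 107

before carving: 512 voxels (8×8×8)
V1 z: intersect with XY mask (43 set) -- 344 left
V2 x: intersect with YZ mask (19 set) -- 107 left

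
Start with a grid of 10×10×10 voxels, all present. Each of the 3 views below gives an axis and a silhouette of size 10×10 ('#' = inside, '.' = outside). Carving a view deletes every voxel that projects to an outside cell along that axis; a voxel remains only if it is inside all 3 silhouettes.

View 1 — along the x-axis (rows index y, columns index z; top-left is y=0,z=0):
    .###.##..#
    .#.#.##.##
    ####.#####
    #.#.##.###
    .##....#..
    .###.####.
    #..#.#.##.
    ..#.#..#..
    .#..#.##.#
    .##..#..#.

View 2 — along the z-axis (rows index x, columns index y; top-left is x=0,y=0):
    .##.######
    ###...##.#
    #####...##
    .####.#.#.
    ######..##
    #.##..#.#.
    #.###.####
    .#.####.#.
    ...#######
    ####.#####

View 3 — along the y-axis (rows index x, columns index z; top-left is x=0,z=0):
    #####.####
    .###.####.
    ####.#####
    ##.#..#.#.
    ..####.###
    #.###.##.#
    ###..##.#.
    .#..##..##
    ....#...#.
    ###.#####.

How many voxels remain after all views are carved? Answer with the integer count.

voxel count = 266

before carving: 1000 voxels (10×10×10)
carve view 1 (along x, YZ-mask fill 55/100): 550 voxels remain
carve view 2 (along z, XY-mask fill 70/100): 390 voxels remain
carve view 3 (along y, XZ-mask fill 65/100): 266 voxels remain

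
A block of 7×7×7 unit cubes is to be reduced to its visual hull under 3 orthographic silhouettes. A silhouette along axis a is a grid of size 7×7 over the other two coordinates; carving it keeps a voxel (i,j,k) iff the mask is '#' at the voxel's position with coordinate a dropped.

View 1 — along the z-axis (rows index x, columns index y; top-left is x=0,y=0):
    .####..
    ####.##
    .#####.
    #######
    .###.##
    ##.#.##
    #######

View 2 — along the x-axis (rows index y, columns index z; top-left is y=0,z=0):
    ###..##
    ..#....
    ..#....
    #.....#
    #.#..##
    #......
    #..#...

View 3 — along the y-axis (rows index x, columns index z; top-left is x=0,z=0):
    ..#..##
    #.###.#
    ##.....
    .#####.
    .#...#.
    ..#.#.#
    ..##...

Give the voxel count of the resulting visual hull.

|visual hull| = 36

full grid |V| = 343
step 1: project along z, AND mask (39/49) → |grid| = 273
step 2: project along x, AND mask (16/49) → |grid| = 79
step 3: project along y, AND mask (22/49) → |grid| = 36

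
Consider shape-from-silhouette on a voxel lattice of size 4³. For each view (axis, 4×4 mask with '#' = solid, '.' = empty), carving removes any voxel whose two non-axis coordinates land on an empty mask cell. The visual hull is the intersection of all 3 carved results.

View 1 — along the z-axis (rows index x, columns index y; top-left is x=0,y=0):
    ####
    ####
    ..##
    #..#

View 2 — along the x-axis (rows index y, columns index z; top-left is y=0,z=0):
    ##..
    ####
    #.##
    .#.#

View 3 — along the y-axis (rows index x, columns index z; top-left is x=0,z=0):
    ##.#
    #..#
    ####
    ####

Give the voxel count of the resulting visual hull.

start: 4×4×4 = 64 voxels
after view 1 [z-axis, 12 of 16 cells solid] → remaining = 48
after view 2 [x-axis, 11 of 16 cells solid] → remaining = 31
after view 3 [y-axis, 13 of 16 cells solid] → remaining = 24

voxel count = 24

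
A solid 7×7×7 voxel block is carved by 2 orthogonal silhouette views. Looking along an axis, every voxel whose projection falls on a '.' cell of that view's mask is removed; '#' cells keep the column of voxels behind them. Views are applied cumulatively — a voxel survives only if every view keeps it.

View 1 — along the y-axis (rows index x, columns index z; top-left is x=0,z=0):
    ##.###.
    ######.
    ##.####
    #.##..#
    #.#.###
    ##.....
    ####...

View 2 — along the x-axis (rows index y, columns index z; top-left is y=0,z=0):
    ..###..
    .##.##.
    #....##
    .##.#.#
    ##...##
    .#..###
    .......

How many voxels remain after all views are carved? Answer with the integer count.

remaining voxels: 95

before carving: 343 voxels (7×7×7)
  1. axis=1 (XZ plane), |mask|=32  ⇒  voxels=224
  2. axis=0 (YZ plane), |mask|=22  ⇒  voxels=95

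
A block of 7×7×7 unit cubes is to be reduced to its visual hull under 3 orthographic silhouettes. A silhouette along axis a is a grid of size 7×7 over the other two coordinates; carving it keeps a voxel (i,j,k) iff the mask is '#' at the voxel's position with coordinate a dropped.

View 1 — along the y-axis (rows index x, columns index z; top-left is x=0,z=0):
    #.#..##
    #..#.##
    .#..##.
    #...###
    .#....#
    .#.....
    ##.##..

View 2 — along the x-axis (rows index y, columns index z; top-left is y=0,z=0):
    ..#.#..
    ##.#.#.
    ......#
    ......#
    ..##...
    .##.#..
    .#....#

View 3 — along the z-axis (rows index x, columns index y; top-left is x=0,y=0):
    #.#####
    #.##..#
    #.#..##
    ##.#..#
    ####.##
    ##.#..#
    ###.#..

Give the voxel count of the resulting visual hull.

start: 7×7×7 = 343 voxels
after view 1 [y-axis, 22 of 49 cells solid] → remaining = 154
after view 2 [x-axis, 15 of 49 cells solid] → remaining = 45
after view 3 [z-axis, 32 of 49 cells solid] → remaining = 31

31 voxels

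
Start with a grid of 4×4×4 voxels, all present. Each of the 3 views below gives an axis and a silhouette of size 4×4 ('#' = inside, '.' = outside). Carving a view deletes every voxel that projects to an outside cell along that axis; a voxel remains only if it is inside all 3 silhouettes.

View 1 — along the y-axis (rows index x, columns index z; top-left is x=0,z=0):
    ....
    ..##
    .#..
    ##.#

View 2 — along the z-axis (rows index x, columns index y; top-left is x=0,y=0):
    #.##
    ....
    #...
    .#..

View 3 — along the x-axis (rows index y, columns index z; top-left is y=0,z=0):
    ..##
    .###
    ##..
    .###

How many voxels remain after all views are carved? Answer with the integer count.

start: 4×4×4 = 64 voxels
carve view 1 (along y, XZ-mask fill 6/16): 24 voxels remain
carve view 2 (along z, XY-mask fill 5/16): 4 voxels remain
carve view 3 (along x, YZ-mask fill 10/16): 2 voxels remain

voxel count = 2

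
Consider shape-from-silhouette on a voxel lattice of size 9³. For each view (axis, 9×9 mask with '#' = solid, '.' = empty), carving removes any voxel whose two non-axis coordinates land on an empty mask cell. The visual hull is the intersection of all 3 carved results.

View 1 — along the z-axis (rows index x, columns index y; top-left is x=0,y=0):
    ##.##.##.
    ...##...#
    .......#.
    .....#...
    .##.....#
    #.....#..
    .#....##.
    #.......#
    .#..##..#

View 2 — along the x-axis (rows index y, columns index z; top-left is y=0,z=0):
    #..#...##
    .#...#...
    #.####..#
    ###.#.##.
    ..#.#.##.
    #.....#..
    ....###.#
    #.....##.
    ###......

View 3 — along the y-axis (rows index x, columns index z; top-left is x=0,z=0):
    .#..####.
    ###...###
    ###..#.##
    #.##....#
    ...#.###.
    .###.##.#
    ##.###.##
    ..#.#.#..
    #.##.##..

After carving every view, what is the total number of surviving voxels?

initial block: 9^3 = 729
  1. axis=2 (XY plane), |mask|=25  ⇒  voxels=225
  2. axis=0 (YZ plane), |mask|=34  ⇒  voxels=87
  3. axis=1 (XZ plane), |mask|=46  ⇒  voxels=52

voxel count = 52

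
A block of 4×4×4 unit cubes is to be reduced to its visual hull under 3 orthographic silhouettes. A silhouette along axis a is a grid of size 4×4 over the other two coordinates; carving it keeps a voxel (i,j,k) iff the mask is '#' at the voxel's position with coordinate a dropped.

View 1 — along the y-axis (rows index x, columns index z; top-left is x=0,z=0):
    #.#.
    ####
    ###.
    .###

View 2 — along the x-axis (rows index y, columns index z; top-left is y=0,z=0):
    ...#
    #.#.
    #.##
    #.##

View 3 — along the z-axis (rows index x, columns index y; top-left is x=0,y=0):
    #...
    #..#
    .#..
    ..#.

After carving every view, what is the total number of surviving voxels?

initial block: 4^3 = 64
[1] y-view keeps 12 columns → grid now 48
[2] x-view keeps 9 columns → grid now 27
[3] z-view keeps 5 columns → grid now 8

voxel count = 8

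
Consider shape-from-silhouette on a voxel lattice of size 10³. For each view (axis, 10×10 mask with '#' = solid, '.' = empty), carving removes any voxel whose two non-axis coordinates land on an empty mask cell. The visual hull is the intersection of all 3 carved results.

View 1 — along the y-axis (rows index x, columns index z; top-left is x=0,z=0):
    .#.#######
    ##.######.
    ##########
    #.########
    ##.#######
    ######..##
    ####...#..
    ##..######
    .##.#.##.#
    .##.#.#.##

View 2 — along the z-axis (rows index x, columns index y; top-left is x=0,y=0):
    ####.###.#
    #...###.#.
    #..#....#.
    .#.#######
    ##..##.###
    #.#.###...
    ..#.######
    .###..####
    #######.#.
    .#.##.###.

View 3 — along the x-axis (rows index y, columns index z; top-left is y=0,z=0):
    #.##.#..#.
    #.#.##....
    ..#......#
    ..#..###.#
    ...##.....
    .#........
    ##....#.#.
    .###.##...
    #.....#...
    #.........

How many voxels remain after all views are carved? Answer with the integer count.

full grid |V| = 1000
after view 1 [y-axis, 77 of 100 cells solid] → remaining = 770
after view 2 [z-axis, 64 of 100 cells solid] → remaining = 484
after view 3 [x-axis, 31 of 100 cells solid] → remaining = 149

149 voxels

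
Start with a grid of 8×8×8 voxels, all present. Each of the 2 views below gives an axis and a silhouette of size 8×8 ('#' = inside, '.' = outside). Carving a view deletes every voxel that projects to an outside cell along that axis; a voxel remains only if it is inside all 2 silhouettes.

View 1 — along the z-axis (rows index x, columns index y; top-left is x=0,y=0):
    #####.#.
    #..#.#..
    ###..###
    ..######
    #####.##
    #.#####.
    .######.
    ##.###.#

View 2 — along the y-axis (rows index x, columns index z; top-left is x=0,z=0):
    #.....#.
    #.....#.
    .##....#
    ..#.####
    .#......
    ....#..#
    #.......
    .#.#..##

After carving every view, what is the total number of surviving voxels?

start: 8×8×8 = 512 voxels
after view 1 [z-axis, 46 of 64 cells solid] → remaining = 368
after view 2 [y-axis, 20 of 64 cells solid] → remaining = 115

|visual hull| = 115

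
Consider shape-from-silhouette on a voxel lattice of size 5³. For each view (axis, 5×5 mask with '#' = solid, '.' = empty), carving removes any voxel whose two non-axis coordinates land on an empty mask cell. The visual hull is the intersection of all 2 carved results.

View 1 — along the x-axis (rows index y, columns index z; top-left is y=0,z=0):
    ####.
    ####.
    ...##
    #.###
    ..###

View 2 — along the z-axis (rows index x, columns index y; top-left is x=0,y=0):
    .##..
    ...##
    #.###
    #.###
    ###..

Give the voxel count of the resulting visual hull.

initial block: 5^3 = 125
V1 x: intersect with YZ mask (17 set) -- 85 left
V2 z: intersect with XY mask (15 set) -- 49 left

remaining voxels: 49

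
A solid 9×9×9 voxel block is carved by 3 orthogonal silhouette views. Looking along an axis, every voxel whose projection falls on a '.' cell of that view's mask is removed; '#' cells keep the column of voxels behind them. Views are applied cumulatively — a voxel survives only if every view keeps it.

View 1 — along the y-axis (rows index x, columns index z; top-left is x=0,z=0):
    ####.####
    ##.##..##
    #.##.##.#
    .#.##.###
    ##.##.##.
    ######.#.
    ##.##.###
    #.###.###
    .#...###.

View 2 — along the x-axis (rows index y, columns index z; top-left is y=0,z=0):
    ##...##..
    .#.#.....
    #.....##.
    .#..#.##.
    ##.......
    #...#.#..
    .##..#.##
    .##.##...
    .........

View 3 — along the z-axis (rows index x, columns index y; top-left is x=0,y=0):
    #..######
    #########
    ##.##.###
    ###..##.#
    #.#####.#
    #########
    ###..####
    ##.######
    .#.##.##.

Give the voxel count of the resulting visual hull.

139 voxels

start: 9×9×9 = 729 voxels
after view 1 [y-axis, 57 of 81 cells solid] → remaining = 513
after view 2 [x-axis, 27 of 81 cells solid] → remaining = 174
after view 3 [z-axis, 65 of 81 cells solid] → remaining = 139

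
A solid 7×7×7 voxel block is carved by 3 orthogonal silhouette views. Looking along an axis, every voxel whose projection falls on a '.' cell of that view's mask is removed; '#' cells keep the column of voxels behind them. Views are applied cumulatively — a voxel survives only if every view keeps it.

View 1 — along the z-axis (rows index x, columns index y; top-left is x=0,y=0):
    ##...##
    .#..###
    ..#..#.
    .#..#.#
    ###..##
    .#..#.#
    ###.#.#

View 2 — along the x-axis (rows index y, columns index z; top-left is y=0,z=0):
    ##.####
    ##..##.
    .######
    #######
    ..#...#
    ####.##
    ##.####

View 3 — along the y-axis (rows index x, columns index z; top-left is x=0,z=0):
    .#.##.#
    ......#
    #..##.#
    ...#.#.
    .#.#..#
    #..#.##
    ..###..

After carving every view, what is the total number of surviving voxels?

remaining voxels: 54

before carving: 343 voxels (7×7×7)
step 1: project along z, AND mask (26/49) → |grid| = 182
step 2: project along x, AND mask (37/49) → |grid| = 128
step 3: project along y, AND mask (21/49) → |grid| = 54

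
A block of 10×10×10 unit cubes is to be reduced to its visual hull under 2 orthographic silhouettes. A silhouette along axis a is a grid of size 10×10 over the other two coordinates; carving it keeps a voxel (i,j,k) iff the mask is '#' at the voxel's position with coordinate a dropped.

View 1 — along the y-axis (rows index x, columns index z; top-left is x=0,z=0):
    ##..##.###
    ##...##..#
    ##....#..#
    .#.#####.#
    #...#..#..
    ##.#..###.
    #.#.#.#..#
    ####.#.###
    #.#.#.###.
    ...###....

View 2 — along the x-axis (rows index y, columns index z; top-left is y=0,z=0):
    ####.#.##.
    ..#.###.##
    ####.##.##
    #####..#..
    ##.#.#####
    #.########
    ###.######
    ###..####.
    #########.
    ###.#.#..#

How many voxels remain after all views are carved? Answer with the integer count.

before carving: 1000 voxels (10×10×10)
carve view 1 (along y, XZ-mask fill 54/100): 540 voxels remain
carve view 2 (along x, YZ-mask fill 75/100): 405 voxels remain

voxel count = 405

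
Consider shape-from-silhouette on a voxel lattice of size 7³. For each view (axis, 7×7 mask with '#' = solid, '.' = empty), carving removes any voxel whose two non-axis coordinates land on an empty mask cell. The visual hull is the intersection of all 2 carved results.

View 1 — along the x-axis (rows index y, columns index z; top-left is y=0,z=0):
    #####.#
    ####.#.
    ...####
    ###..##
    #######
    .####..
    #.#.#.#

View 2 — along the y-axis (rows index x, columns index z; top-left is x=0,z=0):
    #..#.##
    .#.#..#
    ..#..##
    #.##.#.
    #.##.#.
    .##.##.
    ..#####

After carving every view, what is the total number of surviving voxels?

before carving: 343 voxels (7×7×7)
[1] x-view keeps 35 columns → grid now 245
[2] y-view keeps 27 columns → grid now 134

voxel count = 134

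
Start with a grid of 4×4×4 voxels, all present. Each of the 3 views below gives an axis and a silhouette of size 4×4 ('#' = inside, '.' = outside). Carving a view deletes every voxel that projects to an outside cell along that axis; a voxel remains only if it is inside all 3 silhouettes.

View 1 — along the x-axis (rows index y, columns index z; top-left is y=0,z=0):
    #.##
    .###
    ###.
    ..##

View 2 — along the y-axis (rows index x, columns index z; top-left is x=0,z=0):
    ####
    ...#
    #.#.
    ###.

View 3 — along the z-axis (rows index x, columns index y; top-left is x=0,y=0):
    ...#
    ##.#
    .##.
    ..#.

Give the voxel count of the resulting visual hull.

initial block: 4^3 = 64
  1. axis=0 (YZ plane), |mask|=11  ⇒  voxels=44
  2. axis=1 (XZ plane), |mask|=10  ⇒  voxels=28
  3. axis=2 (XY plane), |mask|=7  ⇒  voxels=11

11 voxels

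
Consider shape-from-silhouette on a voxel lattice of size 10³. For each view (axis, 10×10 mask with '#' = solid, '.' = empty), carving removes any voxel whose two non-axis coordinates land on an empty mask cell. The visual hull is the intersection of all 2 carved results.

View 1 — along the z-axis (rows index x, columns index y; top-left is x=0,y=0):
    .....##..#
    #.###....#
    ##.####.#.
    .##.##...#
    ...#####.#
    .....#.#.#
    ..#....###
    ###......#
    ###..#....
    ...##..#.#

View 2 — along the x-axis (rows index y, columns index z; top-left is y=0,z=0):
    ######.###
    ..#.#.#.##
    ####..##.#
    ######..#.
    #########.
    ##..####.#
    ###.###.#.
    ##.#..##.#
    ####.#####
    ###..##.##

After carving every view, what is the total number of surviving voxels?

|visual hull| = 325

start: 10×10×10 = 1000 voxels
[1] z-view keeps 45 columns → grid now 450
[2] x-view keeps 73 columns → grid now 325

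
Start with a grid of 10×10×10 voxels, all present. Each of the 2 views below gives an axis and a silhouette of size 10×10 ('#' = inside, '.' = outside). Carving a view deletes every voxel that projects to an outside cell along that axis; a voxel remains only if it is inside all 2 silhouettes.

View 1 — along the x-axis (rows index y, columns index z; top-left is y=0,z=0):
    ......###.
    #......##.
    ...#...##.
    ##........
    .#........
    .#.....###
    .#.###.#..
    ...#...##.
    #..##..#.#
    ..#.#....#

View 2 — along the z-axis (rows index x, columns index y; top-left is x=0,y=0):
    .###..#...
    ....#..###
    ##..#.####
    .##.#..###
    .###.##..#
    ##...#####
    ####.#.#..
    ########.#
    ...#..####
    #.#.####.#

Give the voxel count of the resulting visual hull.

full grid |V| = 1000
after view 1 [x-axis, 32 of 100 cells solid] → remaining = 320
after view 2 [z-axis, 61 of 100 cells solid] → remaining = 197

|visual hull| = 197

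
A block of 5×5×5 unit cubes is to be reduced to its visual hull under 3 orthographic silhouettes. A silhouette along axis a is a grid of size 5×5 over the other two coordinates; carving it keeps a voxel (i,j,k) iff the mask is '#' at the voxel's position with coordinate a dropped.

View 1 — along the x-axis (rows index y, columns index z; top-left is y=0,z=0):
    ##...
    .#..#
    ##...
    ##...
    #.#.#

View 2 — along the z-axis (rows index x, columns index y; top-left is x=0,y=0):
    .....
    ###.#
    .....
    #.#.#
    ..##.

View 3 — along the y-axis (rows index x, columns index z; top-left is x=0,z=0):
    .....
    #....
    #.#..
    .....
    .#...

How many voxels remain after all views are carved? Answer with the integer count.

before carving: 125 voxels (5×5×5)
V1 x: intersect with YZ mask (11 set) -- 55 left
V2 z: intersect with XY mask (9 set) -- 20 left
V3 y: intersect with XZ mask (4 set) -- 5 left

|visual hull| = 5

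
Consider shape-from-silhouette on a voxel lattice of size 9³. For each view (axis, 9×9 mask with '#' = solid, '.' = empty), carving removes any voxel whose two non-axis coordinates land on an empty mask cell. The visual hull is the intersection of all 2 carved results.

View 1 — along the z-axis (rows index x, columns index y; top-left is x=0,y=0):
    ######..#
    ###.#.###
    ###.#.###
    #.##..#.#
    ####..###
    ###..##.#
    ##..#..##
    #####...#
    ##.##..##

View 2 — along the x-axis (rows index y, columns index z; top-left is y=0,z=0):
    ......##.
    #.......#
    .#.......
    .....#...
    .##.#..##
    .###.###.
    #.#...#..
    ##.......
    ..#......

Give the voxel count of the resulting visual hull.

|visual hull| = 122

initial block: 9^3 = 729
  1. axis=2 (XY plane), |mask|=56  ⇒  voxels=504
  2. axis=0 (YZ plane), |mask|=23  ⇒  voxels=122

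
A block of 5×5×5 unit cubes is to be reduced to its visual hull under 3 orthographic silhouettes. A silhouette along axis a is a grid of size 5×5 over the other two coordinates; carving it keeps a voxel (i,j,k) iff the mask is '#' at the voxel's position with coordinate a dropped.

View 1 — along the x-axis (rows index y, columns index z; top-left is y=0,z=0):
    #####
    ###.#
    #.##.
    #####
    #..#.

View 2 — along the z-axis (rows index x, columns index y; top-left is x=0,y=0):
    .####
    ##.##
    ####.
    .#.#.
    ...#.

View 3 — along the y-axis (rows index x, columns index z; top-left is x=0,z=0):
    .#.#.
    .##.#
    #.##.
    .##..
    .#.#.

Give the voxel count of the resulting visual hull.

before carving: 125 voxels (5×5×5)
V1 x: intersect with YZ mask (19 set) -- 95 left
V2 z: intersect with XY mask (15 set) -- 61 left
V3 y: intersect with XZ mask (12 set) -- 31 left

31 voxels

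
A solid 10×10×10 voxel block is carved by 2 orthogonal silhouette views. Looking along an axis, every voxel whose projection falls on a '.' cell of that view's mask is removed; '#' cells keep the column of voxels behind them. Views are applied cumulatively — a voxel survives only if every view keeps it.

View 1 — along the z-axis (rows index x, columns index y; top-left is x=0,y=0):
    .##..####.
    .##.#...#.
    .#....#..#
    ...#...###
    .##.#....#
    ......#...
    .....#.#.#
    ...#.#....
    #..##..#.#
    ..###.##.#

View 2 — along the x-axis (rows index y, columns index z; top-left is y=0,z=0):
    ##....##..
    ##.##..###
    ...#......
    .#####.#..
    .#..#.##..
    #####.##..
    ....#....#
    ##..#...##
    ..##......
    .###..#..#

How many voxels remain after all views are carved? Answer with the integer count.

remaining voxels: 166

start: 10×10×10 = 1000 voxels
after view 1 [z-axis, 38 of 100 cells solid] → remaining = 380
after view 2 [x-axis, 43 of 100 cells solid] → remaining = 166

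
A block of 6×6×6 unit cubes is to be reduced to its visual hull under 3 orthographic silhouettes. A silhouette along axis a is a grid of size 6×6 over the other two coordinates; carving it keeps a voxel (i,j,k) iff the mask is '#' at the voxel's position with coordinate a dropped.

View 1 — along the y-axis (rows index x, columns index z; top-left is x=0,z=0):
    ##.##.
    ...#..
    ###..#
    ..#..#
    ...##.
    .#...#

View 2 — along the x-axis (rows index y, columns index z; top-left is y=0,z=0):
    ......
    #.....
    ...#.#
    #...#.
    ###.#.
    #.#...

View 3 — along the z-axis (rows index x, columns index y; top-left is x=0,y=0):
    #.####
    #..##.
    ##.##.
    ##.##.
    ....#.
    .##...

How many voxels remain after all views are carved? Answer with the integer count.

initial block: 6^3 = 216
V1 y: intersect with XZ mask (15 set) -- 90 left
V2 x: intersect with YZ mask (11 set) -- 25 left
V3 z: intersect with XY mask (19 set) -- 15 left

|visual hull| = 15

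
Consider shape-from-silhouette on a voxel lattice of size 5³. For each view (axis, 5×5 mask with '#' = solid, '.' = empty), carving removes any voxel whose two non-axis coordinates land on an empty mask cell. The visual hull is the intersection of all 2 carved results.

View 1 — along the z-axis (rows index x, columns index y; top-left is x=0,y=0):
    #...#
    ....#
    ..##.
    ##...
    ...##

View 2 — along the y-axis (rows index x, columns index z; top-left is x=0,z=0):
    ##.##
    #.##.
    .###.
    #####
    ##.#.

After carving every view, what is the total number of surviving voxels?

before carving: 125 voxels (5×5×5)
carve view 1 (along z, XY-mask fill 9/25): 45 voxels remain
carve view 2 (along y, XZ-mask fill 18/25): 33 voxels remain

voxel count = 33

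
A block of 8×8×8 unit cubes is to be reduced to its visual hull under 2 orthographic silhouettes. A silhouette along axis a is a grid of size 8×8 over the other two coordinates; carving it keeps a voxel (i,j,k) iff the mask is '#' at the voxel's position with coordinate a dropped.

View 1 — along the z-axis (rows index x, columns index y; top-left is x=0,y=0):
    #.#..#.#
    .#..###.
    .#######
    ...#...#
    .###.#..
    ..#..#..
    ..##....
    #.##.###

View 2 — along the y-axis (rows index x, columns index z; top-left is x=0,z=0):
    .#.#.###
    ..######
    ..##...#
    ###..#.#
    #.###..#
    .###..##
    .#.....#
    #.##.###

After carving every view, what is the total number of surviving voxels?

remaining voxels: 145

start: 8×8×8 = 512 voxels
carve view 1 (along z, XY-mask fill 31/64): 248 voxels remain
carve view 2 (along y, XZ-mask fill 37/64): 145 voxels remain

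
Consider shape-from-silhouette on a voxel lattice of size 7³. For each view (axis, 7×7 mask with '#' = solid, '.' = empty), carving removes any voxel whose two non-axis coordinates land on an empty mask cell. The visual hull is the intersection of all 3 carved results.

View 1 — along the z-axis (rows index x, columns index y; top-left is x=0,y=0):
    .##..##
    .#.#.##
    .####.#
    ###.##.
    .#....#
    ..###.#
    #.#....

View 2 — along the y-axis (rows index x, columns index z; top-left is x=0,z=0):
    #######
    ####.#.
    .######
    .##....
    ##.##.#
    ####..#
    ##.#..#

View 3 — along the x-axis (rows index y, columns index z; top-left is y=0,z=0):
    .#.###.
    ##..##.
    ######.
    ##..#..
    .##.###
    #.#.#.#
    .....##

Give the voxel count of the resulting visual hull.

full grid |V| = 343
[1] z-view keeps 26 columns → grid now 182
[2] y-view keeps 34 columns → grid now 126
[3] x-view keeps 28 columns → grid now 67

voxel count = 67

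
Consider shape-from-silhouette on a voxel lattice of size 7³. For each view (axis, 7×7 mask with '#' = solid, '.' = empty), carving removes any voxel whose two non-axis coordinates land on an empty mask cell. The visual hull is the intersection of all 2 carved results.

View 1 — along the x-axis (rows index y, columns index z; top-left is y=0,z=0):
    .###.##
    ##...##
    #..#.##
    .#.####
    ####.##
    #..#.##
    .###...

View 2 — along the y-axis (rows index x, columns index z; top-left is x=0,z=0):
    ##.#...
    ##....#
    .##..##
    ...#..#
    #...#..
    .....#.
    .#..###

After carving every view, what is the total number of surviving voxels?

|visual hull| = 91

before carving: 343 voxels (7×7×7)
carve view 1 (along x, YZ-mask fill 31/49): 217 voxels remain
carve view 2 (along y, XZ-mask fill 19/49): 91 voxels remain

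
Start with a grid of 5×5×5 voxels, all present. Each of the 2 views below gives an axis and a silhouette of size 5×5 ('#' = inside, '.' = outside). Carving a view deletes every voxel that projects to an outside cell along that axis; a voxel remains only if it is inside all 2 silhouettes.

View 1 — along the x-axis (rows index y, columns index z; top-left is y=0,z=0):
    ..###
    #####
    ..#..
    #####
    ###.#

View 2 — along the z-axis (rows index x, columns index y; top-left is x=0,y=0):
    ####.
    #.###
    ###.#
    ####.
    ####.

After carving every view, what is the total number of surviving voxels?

start: 5×5×5 = 125 voxels
carve view 1 (along x, YZ-mask fill 18/25): 90 voxels remain
carve view 2 (along z, XY-mask fill 20/25): 68 voxels remain

voxel count = 68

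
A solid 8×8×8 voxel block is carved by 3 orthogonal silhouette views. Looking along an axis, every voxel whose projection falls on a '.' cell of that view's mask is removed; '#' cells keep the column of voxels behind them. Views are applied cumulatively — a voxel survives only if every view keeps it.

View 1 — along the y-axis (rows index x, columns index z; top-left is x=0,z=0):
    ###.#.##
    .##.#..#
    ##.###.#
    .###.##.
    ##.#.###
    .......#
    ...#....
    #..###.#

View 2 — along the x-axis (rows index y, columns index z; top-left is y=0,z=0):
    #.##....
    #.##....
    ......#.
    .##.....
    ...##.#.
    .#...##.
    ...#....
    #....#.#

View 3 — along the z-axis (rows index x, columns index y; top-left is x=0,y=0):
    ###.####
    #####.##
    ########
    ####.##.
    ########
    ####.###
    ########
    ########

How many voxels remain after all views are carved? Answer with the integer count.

before carving: 512 voxels (8×8×8)
[1] y-view keeps 34 columns → grid now 272
[2] x-view keeps 19 columns → grid now 78
[3] z-view keeps 59 columns → grid now 72

72 voxels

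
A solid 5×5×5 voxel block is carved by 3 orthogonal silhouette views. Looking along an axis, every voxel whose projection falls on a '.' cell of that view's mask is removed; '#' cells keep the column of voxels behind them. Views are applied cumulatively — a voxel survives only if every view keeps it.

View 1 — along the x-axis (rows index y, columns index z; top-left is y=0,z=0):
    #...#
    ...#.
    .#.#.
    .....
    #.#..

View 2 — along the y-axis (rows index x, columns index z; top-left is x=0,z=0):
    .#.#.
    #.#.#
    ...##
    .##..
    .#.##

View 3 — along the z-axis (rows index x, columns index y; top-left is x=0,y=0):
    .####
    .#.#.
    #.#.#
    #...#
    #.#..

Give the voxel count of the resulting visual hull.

full grid |V| = 125
step 1: project along x, AND mask (7/25) → |grid| = 35
step 2: project along y, AND mask (12/25) → |grid| = 16
step 3: project along z, AND mask (13/25) → |grid| = 9

remaining voxels: 9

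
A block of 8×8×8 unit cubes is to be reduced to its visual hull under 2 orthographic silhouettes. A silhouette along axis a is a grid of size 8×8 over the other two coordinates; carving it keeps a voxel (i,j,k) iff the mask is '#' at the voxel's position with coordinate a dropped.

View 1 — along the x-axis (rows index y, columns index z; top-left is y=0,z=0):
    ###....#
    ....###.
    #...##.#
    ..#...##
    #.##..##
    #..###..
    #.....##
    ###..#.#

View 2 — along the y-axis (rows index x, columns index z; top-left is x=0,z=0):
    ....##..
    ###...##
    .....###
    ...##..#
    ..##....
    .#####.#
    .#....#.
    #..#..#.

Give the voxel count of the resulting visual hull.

voxel count = 99

before carving: 512 voxels (8×8×8)
carve view 1 (along x, YZ-mask fill 31/64): 248 voxels remain
carve view 2 (along y, XZ-mask fill 26/64): 99 voxels remain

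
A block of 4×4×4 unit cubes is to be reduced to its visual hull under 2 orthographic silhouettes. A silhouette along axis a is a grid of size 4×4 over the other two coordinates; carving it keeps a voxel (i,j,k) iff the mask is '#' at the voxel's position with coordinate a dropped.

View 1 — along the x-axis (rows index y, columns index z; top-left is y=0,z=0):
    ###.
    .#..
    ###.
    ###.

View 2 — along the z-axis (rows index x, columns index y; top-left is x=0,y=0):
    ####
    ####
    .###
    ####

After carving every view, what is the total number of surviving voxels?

initial block: 4^3 = 64
  1. axis=0 (YZ plane), |mask|=10  ⇒  voxels=40
  2. axis=2 (XY plane), |mask|=15  ⇒  voxels=37

|visual hull| = 37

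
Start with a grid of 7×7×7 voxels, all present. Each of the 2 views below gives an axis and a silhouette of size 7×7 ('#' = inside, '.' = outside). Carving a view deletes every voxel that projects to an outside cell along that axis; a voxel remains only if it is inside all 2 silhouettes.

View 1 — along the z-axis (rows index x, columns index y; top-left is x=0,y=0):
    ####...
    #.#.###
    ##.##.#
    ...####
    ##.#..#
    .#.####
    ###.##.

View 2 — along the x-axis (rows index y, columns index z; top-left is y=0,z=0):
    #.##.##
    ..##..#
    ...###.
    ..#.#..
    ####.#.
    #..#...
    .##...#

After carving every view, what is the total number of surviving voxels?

start: 7×7×7 = 343 voxels
[1] z-view keeps 32 columns → grid now 224
[2] x-view keeps 23 columns → grid now 107

remaining voxels: 107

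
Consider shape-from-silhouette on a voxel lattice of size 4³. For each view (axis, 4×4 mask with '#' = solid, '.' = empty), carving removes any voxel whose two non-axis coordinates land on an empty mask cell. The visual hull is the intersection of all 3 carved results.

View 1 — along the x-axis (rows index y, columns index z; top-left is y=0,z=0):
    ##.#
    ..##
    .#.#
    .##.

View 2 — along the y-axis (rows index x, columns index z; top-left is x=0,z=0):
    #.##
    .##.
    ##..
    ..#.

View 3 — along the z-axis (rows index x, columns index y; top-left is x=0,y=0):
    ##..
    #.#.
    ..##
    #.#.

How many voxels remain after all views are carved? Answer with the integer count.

|visual hull| = 8

full grid |V| = 64
V1 x: intersect with YZ mask (9 set) -- 36 left
V2 y: intersect with XZ mask (8 set) -- 17 left
V3 z: intersect with XY mask (8 set) -- 8 left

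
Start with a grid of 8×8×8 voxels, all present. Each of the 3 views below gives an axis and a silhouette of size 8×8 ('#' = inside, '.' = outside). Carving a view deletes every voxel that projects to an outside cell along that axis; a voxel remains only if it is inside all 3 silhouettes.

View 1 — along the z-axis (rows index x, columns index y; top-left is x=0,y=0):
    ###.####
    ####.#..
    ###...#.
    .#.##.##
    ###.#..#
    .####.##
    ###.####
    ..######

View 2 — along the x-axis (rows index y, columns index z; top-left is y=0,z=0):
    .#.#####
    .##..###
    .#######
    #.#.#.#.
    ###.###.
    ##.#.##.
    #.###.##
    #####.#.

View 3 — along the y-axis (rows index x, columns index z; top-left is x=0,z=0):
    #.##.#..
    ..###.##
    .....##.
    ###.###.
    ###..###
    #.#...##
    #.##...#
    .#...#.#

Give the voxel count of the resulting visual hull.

|visual hull| = 135

initial block: 8^3 = 512
[1] z-view keeps 45 columns → grid now 360
[2] x-view keeps 45 columns → grid now 258
[3] y-view keeps 34 columns → grid now 135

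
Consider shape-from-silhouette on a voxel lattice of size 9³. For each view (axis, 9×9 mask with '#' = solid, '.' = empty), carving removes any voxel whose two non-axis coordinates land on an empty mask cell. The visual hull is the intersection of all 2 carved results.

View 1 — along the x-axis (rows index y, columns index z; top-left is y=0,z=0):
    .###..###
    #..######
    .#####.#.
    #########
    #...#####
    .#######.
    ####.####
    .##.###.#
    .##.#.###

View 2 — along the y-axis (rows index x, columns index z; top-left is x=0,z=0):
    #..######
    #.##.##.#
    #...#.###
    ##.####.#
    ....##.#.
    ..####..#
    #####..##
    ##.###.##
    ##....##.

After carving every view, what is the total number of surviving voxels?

before carving: 729 voxels (9×9×9)
  1. axis=0 (YZ plane), |mask|=61  ⇒  voxels=549
  2. axis=1 (XZ plane), |mask|=51  ⇒  voxels=341

341 voxels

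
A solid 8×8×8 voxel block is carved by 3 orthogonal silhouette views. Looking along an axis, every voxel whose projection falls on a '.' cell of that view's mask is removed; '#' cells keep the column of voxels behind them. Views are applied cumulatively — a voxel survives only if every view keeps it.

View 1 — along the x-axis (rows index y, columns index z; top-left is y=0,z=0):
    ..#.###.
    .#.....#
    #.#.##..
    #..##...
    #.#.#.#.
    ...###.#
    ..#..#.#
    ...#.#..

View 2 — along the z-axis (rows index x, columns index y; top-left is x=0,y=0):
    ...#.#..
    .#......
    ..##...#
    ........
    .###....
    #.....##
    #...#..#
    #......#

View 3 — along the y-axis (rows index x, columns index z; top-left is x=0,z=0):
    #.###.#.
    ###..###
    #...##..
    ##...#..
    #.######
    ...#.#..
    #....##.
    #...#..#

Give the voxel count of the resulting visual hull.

remaining voxels: 31

before carving: 512 voxels (8×8×8)
  1. axis=0 (YZ plane), |mask|=26  ⇒  voxels=208
  2. axis=2 (XY plane), |mask|=17  ⇒  voxels=52
  3. axis=1 (XZ plane), |mask|=32  ⇒  voxels=31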